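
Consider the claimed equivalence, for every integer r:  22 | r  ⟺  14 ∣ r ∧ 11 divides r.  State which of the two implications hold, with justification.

(⇒) fails; (⇐) holds.

(⟸) Suppose 14 ∣ r and 11 ∣ r. Any common multiple of 14 and 11 is a multiple of their lcm; here gcd(14, 11) = 1, so lcm(14, 11) = 14·11 = 154, so 154 ∣ r. Since 22 ∣ 154, it follows that 22 ∣ r.

(⟹) This fails: take r = 22. Certainly 22 ∣ 22, but 14 ∤ 22.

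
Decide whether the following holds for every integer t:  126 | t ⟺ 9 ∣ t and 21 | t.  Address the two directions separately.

(→) If 126 ∣ t, write t = 126q. Since 126 = 14·9, t = 9·(14q), so 9 ∣ t; and since 126 = 6·21, t = 21·(6q), so 21 ∣ t.

(←) This fails: take t = 63. Both 9 ∣ 63 and 21 ∣ 63, yet 63 is not a multiple of 126 (since 63 = 0·126 + 63), so 126 ∤ 63.

The forward direction holds; the converse fails.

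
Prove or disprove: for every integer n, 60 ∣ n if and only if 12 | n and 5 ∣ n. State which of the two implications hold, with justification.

(⟹) If 60 ∣ n, write n = 60q. Since 60 = 5·12, n = 12·(5q), so 12 ∣ n; and since 60 = 12·5, n = 5·(12q), so 5 ∣ n.

(⟸) Suppose 12 ∣ n and 5 ∣ n. Any common multiple of 12 and 5 is a multiple of their lcm; here gcd(12, 5) = 1, so lcm(12, 5) = 12·5 = 60, so 60 ∣ n.

The biconditional holds.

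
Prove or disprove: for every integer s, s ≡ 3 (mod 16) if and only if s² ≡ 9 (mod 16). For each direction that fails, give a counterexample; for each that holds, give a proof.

(⟹) Suppose s ≡ 3 (mod 16). Write s = 16j + 3. Then (16j + 3)² = 256j² + 96j + 9 = 16(16j² + 6j) + 9, so s² ≡ 9 (mod 16).

(⟸) This fails: take s = 5. Then 5² = 25 ≡ 9 (mod 16), yet 5 ≡ 5 (mod 16), not 3.

The forward direction holds; the converse fails.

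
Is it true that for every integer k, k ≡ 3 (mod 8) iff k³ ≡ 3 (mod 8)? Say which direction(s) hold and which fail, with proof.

Forward direction. Suppose k ≡ 3 (mod 8). Write k = 8j + 3. Then (8j + 3)³ = 512j³ + 576j² + 216j + 27 = 8(64j³ + 72j² + 27j + 3) + 3, so k³ ≡ 3 (mod 8).

Converse. Suppose k³ ≡ 3 (mod 8). The only residue r in {0, …, 7} with r³ ≡ 3 (mod 8) is r = 3, so k ≡ 3 (mod 8).

Equivalent; both directions hold.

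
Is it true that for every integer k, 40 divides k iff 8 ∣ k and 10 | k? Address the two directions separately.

(→) If 40 ∣ k, write k = 40q. Since 40 = 5·8, k = 8·(5q), so 8 ∣ k; and since 40 = 4·10, k = 10·(4q), so 10 ∣ k.

(←) Suppose 8 ∣ k and 10 ∣ k. Any common multiple of 8 and 10 is a multiple of their lcm; here lcm(8, 10) = 8·10/gcd(8, 10) = 80/2 = 40, so 40 ∣ k.

The biconditional holds.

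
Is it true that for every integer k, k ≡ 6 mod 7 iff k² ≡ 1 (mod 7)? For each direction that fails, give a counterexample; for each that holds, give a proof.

(⇒) Suppose k ≡ 6 mod 7. Write k = 7j + 6. Then (7j + 6)² = 49j² + 84j + 36 = 7(7j² + 12j + 5) + 1, so k² ≡ 1 (mod 7).

(⇐) This fails: take k = 1. Then 1² = 1 ≡ 1 (mod 7), yet 1 ≡ 1 (mod 7), not 6.

Only the forward direction holds.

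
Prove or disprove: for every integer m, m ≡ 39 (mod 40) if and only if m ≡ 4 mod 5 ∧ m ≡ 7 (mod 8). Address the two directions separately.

Both directions hold.

(⇒) Suppose m ≡ 39 (mod 40); write m = 40j + 39. Since 5 ∣ 40, reducing mod 5 gives m ≡ 39 ≡ 4 (mod 5); since 8 ∣ 40, reducing mod 8 gives m ≡ 39 ≡ 7 (mod 8).

(⇐) Conversely, if m ≡ 4 (mod 5) and m ≡ 7 (mod 8), then by the Chinese remainder theorem m ≡ 39 (mod 40). This is exactly m ≡ 39 (mod 40).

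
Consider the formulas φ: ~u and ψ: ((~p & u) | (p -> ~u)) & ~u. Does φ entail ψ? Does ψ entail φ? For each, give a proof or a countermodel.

Equivalent; both directions hold.

[⇒] Assume the antecedent. If u is true, the antecedent cannot hold. If u is false, ((~p & u) | (p -> ~u)) & ~u reduces to true regardless of the other variables. Either way ((~p & u) | (p -> ~u)) & ~u holds.

[⇐] Assume the antecedent. If u is true, the antecedent cannot hold. If u is false, ~u reduces to true regardless of the other variables. Either way ~u holds.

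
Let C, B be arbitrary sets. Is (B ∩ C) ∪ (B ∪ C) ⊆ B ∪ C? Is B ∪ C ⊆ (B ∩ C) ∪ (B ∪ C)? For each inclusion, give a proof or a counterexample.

The two sets are equal.

(⊇) Let x ∈ B ∪ C. Then either x ∈ C and x ∉ B; or x ∈ B and x ∉ C; or x ∈ C ∩ B. In each case x ∈ (B ∩ C) ∪ (B ∪ C), so B ∪ C ⊆ (B ∩ C) ∪ (B ∪ C).

(⊆) Let x ∈ (B ∩ C) ∪ (B ∪ C). Then either x ∈ C and x ∉ B; or x ∈ B and x ∉ C; or x ∈ C ∩ B. In each case x ∈ B ∪ C, so (B ∩ C) ∪ (B ∪ C) ⊆ B ∪ C.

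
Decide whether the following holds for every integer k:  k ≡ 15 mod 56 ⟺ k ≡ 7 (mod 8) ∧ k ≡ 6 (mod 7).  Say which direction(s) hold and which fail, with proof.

(⇒) This fails: k = 15 gives 15 ≡ 15 (mod 56) but 15 ≡ 1 (mod 7), so the conjunction on the right does not hold.

(⇐) This fails: k = 55 satisfies both congruences on the right (55 ≡ 7 mod 8 and 55 ≡ 6 mod 7) yet 55 ≡ 55 (mod 56), not 15.

Neither direction holds.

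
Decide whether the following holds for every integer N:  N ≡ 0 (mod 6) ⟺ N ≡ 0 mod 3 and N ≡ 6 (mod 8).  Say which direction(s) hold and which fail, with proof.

Forward direction. This fails: N = 0 gives 0 ≡ 0 (mod 6) but 0 ≡ 0 (mod 8), so the conjunction on the right does not hold.

Converse. If N ≡ 0 (mod 3) and N ≡ 6 (mod 8), then by the Chinese remainder theorem N ≡ 6 (mod 24). Since 6 ≡ 0 (mod 6) and 6 ∣ 24, we get N ≡ 0 (mod 6).

Not equivalent: only (⇐) holds.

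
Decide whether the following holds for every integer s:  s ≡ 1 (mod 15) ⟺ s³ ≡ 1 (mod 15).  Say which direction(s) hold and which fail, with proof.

Both implications hold.

Converse. Suppose s³ ≡ 1 (mod 15). The only residue r in {0, …, 14} with r³ ≡ 1 (mod 15) is r = 1, so s ≡ 1 (mod 15).

Forward direction. Suppose s ≡ 1 (mod 15). Write s = 15j + 1. Then (15j + 1)³ = 3375j³ + 675j² + 45j + 1 = 15(225j³ + 45j² + 3j) + 1, so s³ ≡ 1 (mod 15).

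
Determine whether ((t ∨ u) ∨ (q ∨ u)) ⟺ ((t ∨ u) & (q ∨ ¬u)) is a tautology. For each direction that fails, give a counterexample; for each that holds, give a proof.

Not equivalent: only (⇐) holds.

(⟹) This fails. Under q = T, u = F, t = F, the left side is true but the right side is false.

(⟸) Assume the antecedent. If q is true, (t ∨ u) ∨ (q ∨ u) reduces to true regardless of the other variables. If q is false, the antecedent forces (q = F, u = F, t = T), and (t ∨ u) ∨ (q ∨ u) holds there. Either way (t ∨ u) ∨ (q ∨ u) holds.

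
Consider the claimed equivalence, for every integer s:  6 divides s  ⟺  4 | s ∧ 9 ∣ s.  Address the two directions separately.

Only the converse holds.

(⇒) This fails: take s = 6. Certainly 6 ∣ 6, but 4 ∤ 6.

(⇐) Suppose 4 ∣ s and 9 ∣ s. Any common multiple of 4 and 9 is a multiple of their lcm; here gcd(4, 9) = 1, so lcm(4, 9) = 4·9 = 36, so 36 ∣ s. Since 6 ∣ 36, it follows that 6 ∣ s.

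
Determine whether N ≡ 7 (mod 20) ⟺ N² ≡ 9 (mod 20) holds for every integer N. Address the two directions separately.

[⇒] Suppose N ≡ 7 (mod 20). Write N = 20j + 7. Then (20j + 7)² = 400j² + 280j + 49 = 20(20j² + 14j + 2) + 9, so N² ≡ 9 (mod 20).

[⇐] This fails: take N = 3. Then 3² = 9 ≡ 9 (mod 20), yet 3 ≡ 3 (mod 20), not 7.

The forward direction holds; the converse fails.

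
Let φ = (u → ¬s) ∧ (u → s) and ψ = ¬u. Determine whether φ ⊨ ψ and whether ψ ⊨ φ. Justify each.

Both directions hold.

[⇒] Assume the antecedent. If u is true, the antecedent cannot hold. If u is false, ¬u reduces to true regardless of the other variables. Either way ¬u holds.

[⇐] Assume the antecedent. If u is true, the antecedent cannot hold. If u is false, (u → ¬s) ∧ (u → s) reduces to true regardless of the other variables. Either way (u → ¬s) ∧ (u → s) holds.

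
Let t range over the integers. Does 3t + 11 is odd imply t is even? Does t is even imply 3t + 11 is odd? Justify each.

Both directions hold; the statement is true.

Forward direction. Suppose 3t + 11 is odd. Since 3 is odd, 3t and t have the same parity, so 3t + 11 ≡ t + 11 (mod 2). As 11 is odd, 3t + 11 is odd exactly when t is even. Thus t is even.

Converse. Suppose t is even; write t = 2j. Then 3t + 11 = 3·(2j) + 11 = 2·3j + 11, which is odd.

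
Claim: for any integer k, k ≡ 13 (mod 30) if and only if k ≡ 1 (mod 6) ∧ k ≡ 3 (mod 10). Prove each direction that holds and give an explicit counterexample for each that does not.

(→) Suppose k ≡ 13 (mod 30); write k = 30j + 13. Since 6 ∣ 30, reducing mod 6 gives k ≡ 13 ≡ 1 (mod 6); since 10 ∣ 30, reducing mod 10 gives k ≡ 13 ≡ 3 (mod 10).

(←) Conversely, if k ≡ 1 (mod 6) and k ≡ 3 (mod 10), then by the Chinese remainder theorem k ≡ 13 (mod 30). This is exactly k ≡ 13 (mod 30).

Equivalent; both directions hold.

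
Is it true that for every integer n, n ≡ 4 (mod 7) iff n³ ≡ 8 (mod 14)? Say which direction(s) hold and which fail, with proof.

Both directions fail.

(⇒) This fails: take n = 11. Then 11 ≡ 4 (mod 7), but 11³ = 1331 ≡ 1 (mod 14), not 8.

(⇐) This fails: take n = 2. Then 2³ = 8 ≡ 8 (mod 14), yet 2 ≡ 2 (mod 7), not 4.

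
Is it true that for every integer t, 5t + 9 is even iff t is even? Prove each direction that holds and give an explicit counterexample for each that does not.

(⇒) This fails: t = 5 gives 5t + 9 = 34, which is even, but 5 is odd, not even.

(⇐) This also fails: t = 4 is even, but 5t + 9 = 29 is odd, not even.

(⇒) fails and (⇐) fails.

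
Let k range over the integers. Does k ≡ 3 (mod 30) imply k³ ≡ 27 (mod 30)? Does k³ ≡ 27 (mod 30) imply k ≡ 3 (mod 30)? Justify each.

Both implications hold.

[⇒] Suppose k ≡ 3 (mod 30). Write k = 30j + 3. Then (30j + 3)³ = 27000j³ + 8100j² + 810j + 27 = 30(900j³ + 270j² + 27j) + 27, so k³ ≡ 27 (mod 30).

[⇐] Conversely, suppose k³ ≡ 27 (mod 30). The only residue r in {0, …, 29} with r³ ≡ 27 (mod 30) is r = 3, so k ≡ 3 (mod 30).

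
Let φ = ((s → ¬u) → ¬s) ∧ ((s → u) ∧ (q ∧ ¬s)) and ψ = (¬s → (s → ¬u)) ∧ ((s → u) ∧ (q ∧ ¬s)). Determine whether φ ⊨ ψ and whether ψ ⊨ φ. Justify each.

Forward direction. Assume the antecedent. If q is true, the antecedent forces (q = T, u = F, s = F) or (q = T, u = T, s = F), and the consequent holds there. If q is false, the antecedent cannot hold. Either way the consequent holds.

Converse. Assume the antecedent. If q is true, the antecedent forces (q = T, u = F, s = F) or (q = T, u = T, s = F), and the consequent holds there. If q is false, the antecedent cannot hold. Either way the consequent holds.

Equivalent; both directions hold.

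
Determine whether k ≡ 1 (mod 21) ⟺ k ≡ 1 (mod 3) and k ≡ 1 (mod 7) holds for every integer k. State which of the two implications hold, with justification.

Converse. If k ≡ 1 (mod 3) and k ≡ 1 (mod 7), then by the Chinese remainder theorem k ≡ 1 (mod 21). This is exactly k ≡ 1 (mod 21).

Forward direction. Suppose k ≡ 1 (mod 21); write k = 21j + 1. Since 3 ∣ 21, reducing mod 3 gives k ≡ 1 (mod 3); since 7 ∣ 21, reducing mod 7 gives k ≡ 1 (mod 7).

Both directions hold; the statement is true.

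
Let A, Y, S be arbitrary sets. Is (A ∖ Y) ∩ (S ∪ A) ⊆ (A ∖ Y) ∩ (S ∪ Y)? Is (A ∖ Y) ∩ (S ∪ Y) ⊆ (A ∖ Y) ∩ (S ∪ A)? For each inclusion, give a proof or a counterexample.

(⊆) fails; (⊇) holds.

(⟹) This inclusion fails. Take A = {1}, Y = ∅, S = ∅; then 1 ∈ (A ∖ Y) ∩ (S ∪ A) but 1 ∉ (A ∖ Y) ∩ (S ∪ Y).

(⟸) Let x ∈ (A ∖ Y) ∩ (S ∪ Y). Then x ∈ A ∩ S and x ∉ Y, from which x ∈ (A ∖ Y) ∩ (S ∪ A).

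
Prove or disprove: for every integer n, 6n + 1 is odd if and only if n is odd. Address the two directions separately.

(→) This fails: take n = 4. Then 6n + 1 = 25, which is odd, yet n = 4 is even, not odd.

(←) Suppose n is odd. Since 6 is even, 6n is even for every n, so 6n + 1 has the same parity as 1, which is odd. Hence 6n + 1 is odd.

The forward direction fails; the converse holds.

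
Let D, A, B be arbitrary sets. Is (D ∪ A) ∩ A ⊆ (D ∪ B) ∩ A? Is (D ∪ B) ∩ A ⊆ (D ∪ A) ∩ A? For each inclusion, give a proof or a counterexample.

(⊆) This inclusion fails. Take D = ∅, A = {1}, B = ∅; then 1 ∈ (D ∪ A) ∩ A but 1 ∉ (D ∪ B) ∩ A.

(⊇) Let x ∈ (D ∪ B) ∩ A. Then either x ∈ D ∩ A and x ∉ B; or x ∈ A ∩ B and x ∉ D; or x ∈ D ∩ A ∩ B. In each case x ∈ (D ∪ A) ∩ A, so (D ∪ B) ∩ A ⊆ (D ∪ A) ∩ A.

(⊆) fails; (⊇) holds.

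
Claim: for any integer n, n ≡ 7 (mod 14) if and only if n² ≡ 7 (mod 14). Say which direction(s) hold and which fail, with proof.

[⇒] Suppose n ≡ 7 (mod 14). Write n = 14j + 7. Then (14j + 7)² = 196j² + 196j + 49 = 14(14j² + 14j + 3) + 7, so n² ≡ 7 (mod 14).

[⇐] Conversely, suppose n² ≡ 7 (mod 14). The only residue r in {0, …, 13} with r² ≡ 7 (mod 14) is r = 7, so n ≡ 7 (mod 14).

The biconditional holds.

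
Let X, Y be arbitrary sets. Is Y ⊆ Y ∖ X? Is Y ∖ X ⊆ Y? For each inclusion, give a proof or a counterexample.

Reverse inclusion. Let x ∈ Y ∖ X. Then x ∈ Y and x ∉ X, from which x ∈ Y.

Forward inclusion. This inclusion fails. Take X = {1}, Y = {1}; then 1 ∈ Y but 1 ∉ Y ∖ X.

(⊆) fails; (⊇) holds.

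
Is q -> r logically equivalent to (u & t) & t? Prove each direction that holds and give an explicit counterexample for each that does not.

(⟹) This fails. Under r = F, t = F, q = F, u = F, the left side is true but the right side is false.

(⟸) This fails. Under r = F, t = T, q = T, u = T, the left side is false but the right side is true.

(⇒) fails and (⇐) fails.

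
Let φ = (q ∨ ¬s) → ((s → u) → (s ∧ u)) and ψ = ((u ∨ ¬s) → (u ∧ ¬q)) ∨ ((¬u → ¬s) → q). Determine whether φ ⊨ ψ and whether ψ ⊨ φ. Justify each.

(⟹) Assume the antecedent. If u is true, the consequent reduces to true regardless of the other variables. If u is false, the antecedent forces (u = F, q = F, s = T) or (u = F, q = T, s = T), and the consequent holds there. Either way the consequent holds.

(⟸) This fails. Under u = T, q = F, s = F, the left side is false but the right side is true.

Not equivalent: only (⇒) holds.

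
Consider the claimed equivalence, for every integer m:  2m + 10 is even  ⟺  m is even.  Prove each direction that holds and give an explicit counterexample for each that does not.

(⇐) Suppose m is even. Since 2 is even, 2m is even for every m, so 2m + 10 has the same parity as 10, which is even. Hence 2m + 10 is even.

(⇒) This fails: take m = 1. Then 2m + 10 = 12, which is even, yet m = 1 is odd, not even.

Only the reverse direction holds.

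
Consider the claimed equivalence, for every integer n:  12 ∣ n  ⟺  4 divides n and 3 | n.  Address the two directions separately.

Both directions hold; the statement is true.

(→) If 12 ∣ n, write n = 12q. Since 12 = 3·4, n = 4·(3q), so 4 ∣ n; and since 12 = 4·3, n = 3·(4q), so 3 ∣ n.

(←) Suppose 4 ∣ n and 3 ∣ n. Any common multiple of 4 and 3 is a multiple of their lcm; here gcd(4, 3) = 1, so lcm(4, 3) = 4·3 = 12, so 12 ∣ n.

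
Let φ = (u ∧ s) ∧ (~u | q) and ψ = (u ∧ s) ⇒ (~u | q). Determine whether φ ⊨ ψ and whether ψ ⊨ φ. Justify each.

(→) Assume the antecedent. If s is true, the antecedent forces (s = T, u = T, q = T), and (u ∧ s) ⇒ (~u | q) holds there. If s is false, the antecedent cannot hold. Either way (u ∧ s) ⇒ (~u | q) holds.

(←) This fails. Under s = F, u = F, q = F, the left side is false but the right side is true.

Not equivalent: only (⇒) holds.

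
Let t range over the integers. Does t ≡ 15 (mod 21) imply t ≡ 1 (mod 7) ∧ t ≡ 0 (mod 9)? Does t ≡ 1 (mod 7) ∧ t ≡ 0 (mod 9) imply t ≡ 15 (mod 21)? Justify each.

The forward direction fails; the converse holds.

(⟸) If t ≡ 1 (mod 7) and t ≡ 0 (mod 9), then by the Chinese remainder theorem t ≡ 36 (mod 63). Since 36 ≡ 15 (mod 21) and 21 ∣ 63, we get t ≡ 15 (mod 21).

(⟹) This fails: t = 57 gives 57 ≡ 15 (mod 21) but 57 ≡ 3 (mod 9), so the conjunction on the right does not hold.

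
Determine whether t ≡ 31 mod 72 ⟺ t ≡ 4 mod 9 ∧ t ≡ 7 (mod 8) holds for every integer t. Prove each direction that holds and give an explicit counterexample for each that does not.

Both implications hold.

(→) Suppose t ≡ 31 (mod 72); write t = 72j + 31. Since 9 ∣ 72, reducing mod 9 gives t ≡ 31 ≡ 4 (mod 9); since 8 ∣ 72, reducing mod 8 gives t ≡ 31 ≡ 7 (mod 8).

(←) Conversely, if t ≡ 4 (mod 9) and t ≡ 7 (mod 8), then by the Chinese remainder theorem t ≡ 31 (mod 72). This is exactly t ≡ 31 (mod 72).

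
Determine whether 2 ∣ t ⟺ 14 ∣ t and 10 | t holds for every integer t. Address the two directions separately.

Not equivalent: only (⇐) holds.

(→) This fails: take t = 2. Certainly 2 ∣ 2, but 14 ∤ 2.

(←) Suppose 14 ∣ t and 10 ∣ t. Any common multiple of 14 and 10 is a multiple of their lcm; here lcm(14, 10) = 14·10/gcd(14, 10) = 140/2 = 70, so 70 ∣ t. Since 2 ∣ 70, it follows that 2 ∣ t.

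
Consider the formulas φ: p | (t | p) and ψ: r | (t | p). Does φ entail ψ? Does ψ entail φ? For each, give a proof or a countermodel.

(⇒) holds; (⇐) fails.

(⇒) Assume the antecedent. If t is true, r | (t | p) reduces to true regardless of the other variables. If t is false, the antecedent forces (t = F, p = T, r = F) or (t = F, p = T, r = T), and r | (t | p) holds there. Either way r | (t | p) holds.

(⇐) This fails. Under t = F, p = F, r = T, the left side is false but the right side is true.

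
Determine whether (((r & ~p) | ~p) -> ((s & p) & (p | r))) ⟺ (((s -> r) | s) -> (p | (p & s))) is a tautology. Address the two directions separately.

The biconditional holds.

Forward direction. Assume the antecedent. If r is true, the antecedent forces (r = T, p = T, s = F) or (r = T, p = T, s = T), and the consequent holds there. If r is false, the antecedent forces (r = F, p = T, s = F) or (r = F, p = T, s = T), and the consequent holds there. Either way the consequent holds.

Converse. Assume the antecedent. If r is true, the antecedent forces (r = T, p = T, s = F) or (r = T, p = T, s = T), and the consequent holds there. If r is false, the antecedent forces (r = F, p = T, s = F) or (r = F, p = T, s = T), and the consequent holds there. Either way the consequent holds.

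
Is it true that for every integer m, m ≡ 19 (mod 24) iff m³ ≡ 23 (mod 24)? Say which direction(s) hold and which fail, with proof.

[⇒] This fails: take m = 19. Then 19 ≡ 19 (mod 24), but 19³ = 6859 ≡ 19 (mod 24), not 23.

[⇐] This fails: take m = 23. Then 23³ = 12167 ≡ 23 (mod 24), yet 23 ≡ 23 (mod 24), not 19.

(⇒) fails and (⇐) fails.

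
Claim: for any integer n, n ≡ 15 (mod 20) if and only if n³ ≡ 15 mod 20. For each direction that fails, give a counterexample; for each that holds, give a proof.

[⇒] Suppose n ≡ 15 (mod 20). Write n = 20j + 15. Then (20j + 15)³ = 8000j³ + 18000j² + 13500j + 3375 = 20(400j³ + 900j² + 675j + 168) + 15, so n³ ≡ 15 (mod 20).

[⇐] Conversely, suppose n³ ≡ 15 (mod 20). The only residue r in {0, …, 19} with r³ ≡ 15 (mod 20) is r = 15, so n ≡ 15 (mod 20).

Both implications hold.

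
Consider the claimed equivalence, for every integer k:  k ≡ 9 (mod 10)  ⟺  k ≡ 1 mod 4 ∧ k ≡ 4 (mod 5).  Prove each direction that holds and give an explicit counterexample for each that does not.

(⇐) If k ≡ 1 (mod 4) and k ≡ 4 (mod 5), then by the Chinese remainder theorem k ≡ 9 (mod 20). Since 9 ≡ 9 (mod 10) and 10 ∣ 20, we get k ≡ 9 (mod 10).

(⇒) This fails: k = 19 gives 19 ≡ 9 (mod 10) but 19 ≡ 3 (mod 4), so the conjunction on the right does not hold.

The forward direction fails; the converse holds.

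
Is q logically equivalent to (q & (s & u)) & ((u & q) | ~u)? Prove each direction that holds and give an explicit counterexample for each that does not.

Only the converse holds.

Forward direction. This fails. Under u = F, s = F, q = T, the left side is true but the right side is false.

Converse. Assume the antecedent. If u is true, the antecedent forces (u = T, s = T, q = T), and q holds there. If u is false, the antecedent cannot hold. Either way q holds.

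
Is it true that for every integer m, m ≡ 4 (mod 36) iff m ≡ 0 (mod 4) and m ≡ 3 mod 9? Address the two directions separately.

(⟹) This fails: m = 4 gives 4 ≡ 4 (mod 36) but 4 ≡ 4 (mod 9), so the conjunction on the right does not hold.

(⟸) This fails: m = 12 satisfies both congruences on the right (12 ≡ 0 mod 4 and 12 ≡ 3 mod 9) yet 12 ≡ 12 (mod 36), not 4.

Neither implication holds.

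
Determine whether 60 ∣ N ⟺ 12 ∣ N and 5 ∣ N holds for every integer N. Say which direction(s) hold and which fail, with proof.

The biconditional holds.

(⇒) If 60 ∣ N, write N = 60q. Since 60 = 5·12, N = 12·(5q), so 12 ∣ N; and since 60 = 12·5, N = 5·(12q), so 5 ∣ N.

(⇐) Suppose 12 ∣ N and 5 ∣ N. Any common multiple of 12 and 5 is a multiple of their lcm; here gcd(12, 5) = 1, so lcm(12, 5) = 12·5 = 60, so 60 ∣ N.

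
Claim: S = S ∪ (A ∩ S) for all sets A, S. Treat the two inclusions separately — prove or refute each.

(⟹) Let x ∈ S. Then either x ∈ S and x ∉ A; or x ∈ A ∩ S. In each case x ∈ S ∪ (A ∩ S), so S ⊆ S ∪ (A ∩ S).

(⟸) Let x ∈ S ∪ (A ∩ S). Then either x ∈ S and x ∉ A; or x ∈ A ∩ S. In each case x ∈ S, so S ∪ (A ∩ S) ⊆ S.

Both inclusions hold; the sets are equal.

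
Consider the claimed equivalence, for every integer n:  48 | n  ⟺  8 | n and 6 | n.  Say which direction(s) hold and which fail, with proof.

Converse. This fails: take n = 24. Both 8 ∣ 24 and 6 ∣ 24, yet 24 is not a multiple of 48 (since 24 = 0·48 + 24), so 48 ∤ 24.

Forward direction. If 48 ∣ n, write n = 48q. Since 48 = 6·8, n = 8·(6q), so 8 ∣ n; and since 48 = 8·6, n = 6·(8q), so 6 ∣ n.

Not equivalent: only (⇒) holds.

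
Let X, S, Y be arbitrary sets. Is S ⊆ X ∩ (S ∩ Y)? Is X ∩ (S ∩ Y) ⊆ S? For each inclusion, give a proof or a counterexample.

(⊆) fails; (⊇) holds.

(⊆) This inclusion fails. Take X = ∅, S = {1}, Y = ∅; then 1 ∈ S but 1 ∉ X ∩ (S ∩ Y).

(⊇) Let x ∈ X ∩ (S ∩ Y). Then x ∈ X ∩ S ∩ Y, from which x ∈ S.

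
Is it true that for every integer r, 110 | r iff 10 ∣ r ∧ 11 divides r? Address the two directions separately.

Forward direction. If 110 ∣ r, write r = 110q. Since 110 = 11·10, r = 10·(11q), so 10 ∣ r; and since 110 = 10·11, r = 11·(10q), so 11 ∣ r.

Converse. Suppose 10 ∣ r and 11 ∣ r. Any common multiple of 10 and 11 is a multiple of their lcm; here gcd(10, 11) = 1, so lcm(10, 11) = 10·11 = 110, so 110 ∣ r.

Both directions hold; the statement is true.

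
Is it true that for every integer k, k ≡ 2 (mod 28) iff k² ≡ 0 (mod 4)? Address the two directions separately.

[⇒] Suppose k ≡ 2 (mod 28). Then k² ≡ 2² = 4 (mod 28), and since 4 ∣ 28, also k² ≡ 0 (mod 4).

[⇐] This fails: take k = 0. Then 0² = 0 ≡ 0 (mod 4), yet 0 ≡ 0 (mod 28), not 2.

Not equivalent: only (⇒) holds.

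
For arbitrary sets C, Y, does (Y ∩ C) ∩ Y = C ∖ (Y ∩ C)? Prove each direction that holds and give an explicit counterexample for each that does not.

(⟹) This inclusion fails. Take C = {1}, Y = {1}; then 1 ∈ (Y ∩ C) ∩ Y but 1 ∉ C ∖ (Y ∩ C).

(⟸) This inclusion fails. Take C = {1}, Y = ∅; then 1 ∈ C ∖ (Y ∩ C) but 1 ∉ (Y ∩ C) ∩ Y.

Both inclusions fail.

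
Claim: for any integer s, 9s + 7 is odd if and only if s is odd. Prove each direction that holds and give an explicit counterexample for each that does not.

(⇒) fails and (⇐) fails.

(⟹) This fails: s = 4 gives 9s + 7 = 43, which is odd, but 4 is even, not odd.

(⟸) This also fails: s = 1 is odd, but 9s + 7 = 16 is even, not odd.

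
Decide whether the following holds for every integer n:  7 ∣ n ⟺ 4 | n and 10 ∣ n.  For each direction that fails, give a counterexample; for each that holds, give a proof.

(⇒) This fails: take n = 7. Certainly 7 ∣ 7, but 4 ∤ 7.

(⇐) This fails: take n = 20. Both 4 ∣ 20 and 10 ∣ 20, yet 20 is not a multiple of 7 (since 20 = 2·7 + 6), so 7 ∤ 20.

Neither implication holds.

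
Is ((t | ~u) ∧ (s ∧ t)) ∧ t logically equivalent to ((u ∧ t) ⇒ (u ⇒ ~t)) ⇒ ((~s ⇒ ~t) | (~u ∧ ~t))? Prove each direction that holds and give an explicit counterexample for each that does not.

(⇒) Assume the antecedent. If s is true, the consequent reduces to true regardless of the other variables. If s is false, the antecedent cannot hold. Either way the consequent holds.

(⇐) This fails. Under s = F, t = F, u = F, the left side is false but the right side is true.

The forward direction holds; the converse fails.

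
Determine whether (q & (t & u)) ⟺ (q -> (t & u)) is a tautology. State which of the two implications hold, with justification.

[⇒] Assume the antecedent. If t is true, the antecedent forces (t = T, q = T, u = T), and q -> (t & u) holds there. If t is false, the antecedent cannot hold. Either way q -> (t & u) holds.

[⇐] This fails. Under t = F, q = F, u = F, the left side is false but the right side is true.

Only the forward implication holds.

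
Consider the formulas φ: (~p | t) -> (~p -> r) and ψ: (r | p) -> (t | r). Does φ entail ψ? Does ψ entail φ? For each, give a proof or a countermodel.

Neither direction holds.

(→) This fails. Under t = F, r = F, p = T, the left side is true but the right side is false.

(←) This fails. Under t = F, r = F, p = F, the left side is false but the right side is true.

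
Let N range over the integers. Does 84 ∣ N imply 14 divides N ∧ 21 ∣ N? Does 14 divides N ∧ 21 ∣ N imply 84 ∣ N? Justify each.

Only the forward direction holds.

[⇐] This fails: take N = 42. Both 14 ∣ 42 and 21 ∣ 42, yet 42 is not a multiple of 84 (since 42 = 0·84 + 42), so 84 ∤ 42.

[⇒] If 84 ∣ N, write N = 84q. Since 84 = 6·14, N = 14·(6q), so 14 ∣ N; and since 84 = 4·21, N = 21·(4q), so 21 ∣ N.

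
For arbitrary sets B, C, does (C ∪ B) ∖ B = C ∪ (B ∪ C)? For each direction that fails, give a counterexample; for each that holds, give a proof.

Only the forward inclusion holds.

(⊆) Let x ∈ (C ∪ B) ∖ B. Then x ∈ C and x ∉ B, from which x ∈ C ∪ (B ∪ C).

(⊇) This inclusion fails. Take B = {1}, C = ∅; then 1 ∈ C ∪ (B ∪ C) but 1 ∉ (C ∪ B) ∖ B.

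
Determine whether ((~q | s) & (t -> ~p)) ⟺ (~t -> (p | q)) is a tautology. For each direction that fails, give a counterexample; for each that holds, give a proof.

(⇒) fails and (⇐) fails.

Forward direction. This fails. Under t = F, q = F, s = F, p = F, the left side is true but the right side is false.

Converse. This fails. Under t = F, q = T, s = F, p = F, the left side is false but the right side is true.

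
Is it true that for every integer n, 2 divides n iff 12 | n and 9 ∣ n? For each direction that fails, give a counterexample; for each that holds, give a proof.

(⇒) This fails: take n = 2. Certainly 2 ∣ 2, but 12 ∤ 2.

(⇐) Suppose 12 ∣ n and 9 ∣ n. Any common multiple of 12 and 9 is a multiple of their lcm; here lcm(12, 9) = 12·9/gcd(12, 9) = 108/3 = 36, so 36 ∣ n. Since 2 ∣ 36, it follows that 2 ∣ n.

The forward direction fails; the converse holds.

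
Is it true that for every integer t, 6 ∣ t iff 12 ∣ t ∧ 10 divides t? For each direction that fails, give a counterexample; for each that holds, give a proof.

Not equivalent: only (⇐) holds.

(⇐) Suppose 12 ∣ t and 10 ∣ t. Any common multiple of 12 and 10 is a multiple of their lcm; here lcm(12, 10) = 12·10/gcd(12, 10) = 120/2 = 60, so 60 ∣ t. Since 6 ∣ 60, it follows that 6 ∣ t.

(⇒) This fails: take t = 6. Certainly 6 ∣ 6, but 12 ∤ 6.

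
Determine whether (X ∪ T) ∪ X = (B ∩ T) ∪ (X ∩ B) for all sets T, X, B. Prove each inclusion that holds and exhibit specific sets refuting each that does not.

(⊇) Let x ∈ (B ∩ T) ∪ (X ∩ B). Then either x ∈ T ∩ B and x ∉ X; or x ∈ X ∩ B and x ∉ T; or x ∈ T ∩ X ∩ B. In each case x ∈ (X ∪ T) ∪ X, so (B ∩ T) ∪ (X ∩ B) ⊆ (X ∪ T) ∪ X.

(⊆) This inclusion fails. Take T = {1}, X = ∅, B = ∅; then 1 ∈ (X ∪ T) ∪ X but 1 ∉ (B ∩ T) ∪ (X ∩ B).

(⊆) fails; (⊇) holds.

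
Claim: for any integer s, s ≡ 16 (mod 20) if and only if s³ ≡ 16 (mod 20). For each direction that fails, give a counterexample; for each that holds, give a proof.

(→) Suppose s ≡ 16 (mod 20). Write s = 20j + 16. Then (20j + 16)³ = 8000j³ + 19200j² + 15360j + 4096 = 20(400j³ + 960j² + 768j + 204) + 16, so s³ ≡ 16 (mod 20).

(←) This fails: take s = 6. Then 6³ = 216 ≡ 16 (mod 20), yet 6 ≡ 6 (mod 20), not 16.

(⇒) holds; (⇐) fails.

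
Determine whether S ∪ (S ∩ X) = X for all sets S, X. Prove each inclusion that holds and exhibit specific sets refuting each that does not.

Both inclusions fail.

Forward inclusion. This inclusion fails. Take S = {1}, X = ∅; then 1 ∈ S ∪ (S ∩ X) but 1 ∉ X.

Reverse inclusion. This inclusion fails. Take S = ∅, X = {1}; then 1 ∈ X but 1 ∉ S ∪ (S ∩ X).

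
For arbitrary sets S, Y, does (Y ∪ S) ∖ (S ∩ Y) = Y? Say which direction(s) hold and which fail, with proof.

Forward inclusion. This inclusion fails. Take S = {1}, Y = ∅; then 1 ∈ (Y ∪ S) ∖ (S ∩ Y) but 1 ∉ Y.

Reverse inclusion. This inclusion fails. Take S = {1}, Y = {1}; then 1 ∈ Y but 1 ∉ (Y ∪ S) ∖ (S ∩ Y).

Neither inclusion holds.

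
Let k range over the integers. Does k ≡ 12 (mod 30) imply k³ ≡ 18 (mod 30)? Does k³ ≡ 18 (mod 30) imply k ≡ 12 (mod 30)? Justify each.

(→) Suppose k ≡ 12 (mod 30). Write k = 30j + 12. Then (30j + 12)³ = 27000j³ + 32400j² + 12960j + 1728 = 30(900j³ + 1080j² + 432j + 57) + 18, so k³ ≡ 18 (mod 30).

(←) Conversely, suppose k³ ≡ 18 (mod 30). The only residue r in {0, …, 29} with r³ ≡ 18 (mod 30) is r = 12, so k ≡ 12 (mod 30).

Both directions hold.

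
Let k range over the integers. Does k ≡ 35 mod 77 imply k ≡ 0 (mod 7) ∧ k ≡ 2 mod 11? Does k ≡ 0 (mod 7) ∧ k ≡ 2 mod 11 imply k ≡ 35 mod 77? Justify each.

(⟹) Suppose k ≡ 35 (mod 77); write k = 77j + 35. Since 7 ∣ 77, reducing mod 7 gives k ≡ 35 ≡ 0 (mod 7); since 11 ∣ 77, reducing mod 11 gives k ≡ 35 ≡ 2 (mod 11).

(⟸) Conversely, if k ≡ 0 (mod 7) and k ≡ 2 (mod 11), then by the Chinese remainder theorem k ≡ 35 (mod 77). This is exactly k ≡ 35 (mod 77).

Both directions hold.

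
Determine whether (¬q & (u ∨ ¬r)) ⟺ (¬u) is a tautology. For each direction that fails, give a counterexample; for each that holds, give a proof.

Neither implication holds.

(⟹) This fails. Under r = F, u = T, q = F, the left side is true but the right side is false.

(⟸) This fails. Under r = T, u = F, q = F, the left side is false but the right side is true.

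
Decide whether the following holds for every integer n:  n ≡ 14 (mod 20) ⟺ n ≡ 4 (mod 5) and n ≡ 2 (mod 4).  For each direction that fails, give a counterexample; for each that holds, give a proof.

(⟹) Suppose n ≡ 14 (mod 20); write n = 20j + 14. Since 5 ∣ 20, reducing mod 5 gives n ≡ 14 ≡ 4 (mod 5); since 4 ∣ 20, reducing mod 4 gives n ≡ 14 ≡ 2 (mod 4).

(⟸) Conversely, if n ≡ 4 (mod 5) and n ≡ 2 (mod 4), then by the Chinese remainder theorem n ≡ 14 (mod 20). This is exactly n ≡ 14 (mod 20).

Both directions hold; the statement is true.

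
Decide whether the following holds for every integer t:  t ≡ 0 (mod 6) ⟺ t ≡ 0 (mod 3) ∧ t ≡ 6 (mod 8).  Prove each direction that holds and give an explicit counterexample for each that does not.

Only the converse holds.

(⇒) This fails: t = 0 gives 0 ≡ 0 (mod 6) but 0 ≡ 0 (mod 8), so the conjunction on the right does not hold.

(⇐) Conversely, if t ≡ 0 (mod 3) and t ≡ 6 (mod 8), then by the Chinese remainder theorem t ≡ 6 (mod 24). Since 6 ≡ 0 (mod 6) and 6 ∣ 24, we get t ≡ 0 (mod 6).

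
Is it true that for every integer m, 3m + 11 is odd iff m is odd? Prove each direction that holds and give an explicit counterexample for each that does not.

Neither implication holds.

(→) This fails: m = 0 gives 3m + 11 = 11, which is odd, but 0 is even, not odd.

(←) This also fails: m = 5 is odd, but 3m + 11 = 26 is even, not odd.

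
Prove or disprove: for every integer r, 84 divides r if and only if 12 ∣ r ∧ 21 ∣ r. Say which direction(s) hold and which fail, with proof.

Both implications hold.

Converse. Suppose 12 ∣ r and 21 ∣ r. Any common multiple of 12 and 21 is a multiple of their lcm; here lcm(12, 21) = 12·21/gcd(12, 21) = 252/3 = 84, so 84 ∣ r.

Forward direction. If 84 ∣ r, write r = 84q. Since 84 = 7·12, r = 12·(7q), so 12 ∣ r; and since 84 = 4·21, r = 21·(4q), so 21 ∣ r.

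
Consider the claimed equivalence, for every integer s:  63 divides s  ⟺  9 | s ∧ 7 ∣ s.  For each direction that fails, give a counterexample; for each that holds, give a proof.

[⇒] If 63 ∣ s, write s = 63q. Since 63 = 7·9, s = 9·(7q), so 9 ∣ s; and since 63 = 9·7, s = 7·(9q), so 7 ∣ s.

[⇐] Suppose 9 ∣ s and 7 ∣ s. Any common multiple of 9 and 7 is a multiple of their lcm; here gcd(9, 7) = 1, so lcm(9, 7) = 9·7 = 63, so 63 ∣ s.

Both directions hold.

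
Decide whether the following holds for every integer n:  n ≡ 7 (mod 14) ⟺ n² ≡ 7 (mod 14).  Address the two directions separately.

(⇒) Suppose n ≡ 7 (mod 14). Write n = 14j + 7. Then (14j + 7)² = 196j² + 196j + 49 = 14(14j² + 14j + 3) + 7, so n² ≡ 7 (mod 14).

(⇐) Conversely, suppose n² ≡ 7 (mod 14). The only residue r in {0, …, 13} with r² ≡ 7 (mod 14) is r = 7, so n ≡ 7 (mod 14).

The biconditional holds.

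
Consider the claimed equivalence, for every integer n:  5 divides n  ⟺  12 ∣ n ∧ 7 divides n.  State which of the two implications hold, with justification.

Neither implication holds.

(⇒) This fails: take n = 5. Certainly 5 ∣ 5, but 12 ∤ 5.

(⇐) This fails: take n = 84. Both 12 ∣ 84 and 7 ∣ 84, yet 84 is not a multiple of 5 (since 84 = 16·5 + 4), so 5 ∤ 84.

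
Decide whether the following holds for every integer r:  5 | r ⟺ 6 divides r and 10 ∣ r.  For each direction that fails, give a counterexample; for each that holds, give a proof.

Not equivalent: only (⇐) holds.

[⇐] Suppose 6 ∣ r and 10 ∣ r. Any common multiple of 6 and 10 is a multiple of their lcm; here lcm(6, 10) = 6·10/gcd(6, 10) = 60/2 = 30, so 30 ∣ r. Since 5 ∣ 30, it follows that 5 ∣ r.

[⇒] This fails: take r = 5. Certainly 5 ∣ 5, but 6 ∤ 5.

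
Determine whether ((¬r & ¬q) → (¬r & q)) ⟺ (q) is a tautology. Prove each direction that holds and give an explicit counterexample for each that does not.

Not equivalent: only (⇐) holds.

(⇒) This fails. Under r = T, q = F, the left side is true but the right side is false.

(⇐) Assume the antecedent. If r is true, (¬r & ¬q) → (¬r & q) reduces to true regardless of the other variables. If r is false, the antecedent forces (r = F, q = T), and (¬r & ¬q) → (¬r & q) holds there. Either way (¬r & ¬q) → (¬r & q) holds.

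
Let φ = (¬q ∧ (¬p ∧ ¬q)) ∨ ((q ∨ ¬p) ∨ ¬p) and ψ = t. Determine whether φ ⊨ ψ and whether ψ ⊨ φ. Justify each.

(⇒) fails and (⇐) fails.

(⟹) This fails. Under q = F, p = F, t = F, the left side is true but the right side is false.

(⟸) This fails. Under q = F, p = T, t = T, the left side is false but the right side is true.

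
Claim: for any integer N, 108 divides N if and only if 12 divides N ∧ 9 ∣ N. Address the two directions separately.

The forward direction holds; the converse fails.

(→) If 108 ∣ N, write N = 108q. Since 108 = 9·12, N = 12·(9q), so 12 ∣ N; and since 108 = 12·9, N = 9·(12q), so 9 ∣ N.

(←) This fails: take N = 36. Both 12 ∣ 36 and 9 ∣ 36, yet 36 is not a multiple of 108 (since 36 = 0·108 + 36), so 108 ∤ 36.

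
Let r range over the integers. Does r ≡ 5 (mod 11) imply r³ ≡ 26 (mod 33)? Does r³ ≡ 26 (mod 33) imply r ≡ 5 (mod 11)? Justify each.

(⟹) This fails: take r = 16. Then 16 ≡ 5 (mod 11), but 16³ = 4096 ≡ 4 (mod 33), not 26.

(⟸) Conversely, the residues r modulo 33 with r³ ≡ 26 (mod 33) are exactly {5}, and each is ≡ 5 (mod 11).

Only the reverse direction holds.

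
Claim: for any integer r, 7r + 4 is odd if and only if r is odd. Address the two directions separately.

Both implications hold.

Forward direction. Suppose 7r + 4 is odd. Since 7 is odd, 7r and r have the same parity, so 7r + 4 ≡ r + 4 (mod 2). As 4 is even, 7r + 4 is odd exactly when r is odd. Thus r is odd.

Converse. Suppose r is odd; write r = 2j + 1. Then 7r + 4 = 7·(2j + 1) + 4 = 2·7j + 11, which is odd.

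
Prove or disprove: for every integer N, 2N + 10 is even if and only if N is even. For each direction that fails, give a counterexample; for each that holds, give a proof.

Converse. Suppose N is even. Since 2 is even, 2N is even for every N, so 2N + 10 has the same parity as 10, which is even. Hence 2N + 10 is even.

Forward direction. This fails: take N = 1. Then 2N + 10 = 12, which is even, yet N = 1 is odd, not even.

(⇒) fails; (⇐) holds.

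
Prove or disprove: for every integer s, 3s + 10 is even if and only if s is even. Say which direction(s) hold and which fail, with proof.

(⇒) Suppose 3s + 10 is even. Since 3 is odd, 3s and s have the same parity, so 3s + 10 ≡ s + 10 (mod 2). As 10 is even, 3s + 10 is even exactly when s is even. Thus s is even.

(⇐) Conversely, suppose s is even; write s = 2j. Then 3s + 10 = 3·(2j) + 10 = 2·3j + 10, which is even.

Both directions hold; the statement is true.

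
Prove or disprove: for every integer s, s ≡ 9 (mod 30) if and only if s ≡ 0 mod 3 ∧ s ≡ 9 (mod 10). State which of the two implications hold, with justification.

Both directions hold; the statement is true.

(→) Suppose s ≡ 9 (mod 30); write s = 30j + 9. Since 3 ∣ 30, reducing mod 3 gives s ≡ 9 ≡ 0 (mod 3); since 10 ∣ 30, reducing mod 10 gives s ≡ 9 (mod 10).

(←) Conversely, if s ≡ 0 (mod 3) and s ≡ 9 (mod 10), then by the Chinese remainder theorem s ≡ 9 (mod 30). This is exactly s ≡ 9 (mod 30).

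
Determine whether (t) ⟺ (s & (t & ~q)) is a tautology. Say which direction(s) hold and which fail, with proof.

[⇒] This fails. Under q = F, t = T, s = F, the left side is true but the right side is false.

[⇐] Assume the antecedent. If q is true, the antecedent cannot hold. If q is false, the antecedent forces (q = F, t = T, s = T), and t holds there. Either way t holds.

Only the converse holds.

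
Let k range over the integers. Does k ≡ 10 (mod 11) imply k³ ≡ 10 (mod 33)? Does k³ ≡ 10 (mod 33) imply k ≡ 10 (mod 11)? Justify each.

Only the reverse direction holds.

(→) This fails: take k = 21. Then 21 ≡ 10 (mod 11), but 21³ = 9261 ≡ 21 (mod 33), not 10.

(←) Conversely, the residues r modulo 33 with r³ ≡ 10 (mod 33) are exactly {10}, and each is ≡ 10 (mod 11).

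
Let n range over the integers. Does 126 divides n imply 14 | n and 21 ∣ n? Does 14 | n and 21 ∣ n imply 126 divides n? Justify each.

(⇒) holds; (⇐) fails.

[⇒] If 126 ∣ n, write n = 126q. Since 126 = 9·14, n = 14·(9q), so 14 ∣ n; and since 126 = 6·21, n = 21·(6q), so 21 ∣ n.

[⇐] This fails: take n = 42. Both 14 ∣ 42 and 21 ∣ 42, yet 42 is not a multiple of 126 (since 42 = 0·126 + 42), so 126 ∤ 42.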